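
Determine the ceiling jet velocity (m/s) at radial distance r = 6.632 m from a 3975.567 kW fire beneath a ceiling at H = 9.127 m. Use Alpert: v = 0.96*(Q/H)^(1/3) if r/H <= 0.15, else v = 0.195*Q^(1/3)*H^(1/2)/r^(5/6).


r/H = 6.632 / 9.127 = 0.72664
r/H > 0.15, so v = 0.195*Q^(1/3)*H^(1/2)/r^(5/6)
Q^(1/3) = 15.842
H^(1/2) = 3.0211
r^(5/6) = 4.8384
v = 0.195 * 15.842 * 3.0211 / 4.8384 = 1.9288 m/s

1.9288 m/s


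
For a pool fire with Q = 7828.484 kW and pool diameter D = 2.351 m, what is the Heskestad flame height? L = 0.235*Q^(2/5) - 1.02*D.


Q^(2/5) = 36.097
0.235 * Q^(2/5) = 8.4828
1.02 * D = 2.3980
L = 6.0848 m

6.0848 m


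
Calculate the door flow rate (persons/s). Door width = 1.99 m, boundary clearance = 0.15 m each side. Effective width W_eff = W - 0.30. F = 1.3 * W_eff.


W_eff = 1.99 - 0.30 = 1.69 m
F = 1.3 * 1.69 = 2.197 persons/s

2.197 persons/s


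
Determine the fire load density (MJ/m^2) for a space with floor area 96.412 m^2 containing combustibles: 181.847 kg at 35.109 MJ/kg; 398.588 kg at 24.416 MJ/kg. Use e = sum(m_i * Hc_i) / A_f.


Total energy = 181.847*35.109 + 398.588*24.416
= 6384.466 + 9731.925
= 16116.39 MJ
e = 16116.39 / 96.412 = 167.16 MJ/m^2

167.16 MJ/m^2


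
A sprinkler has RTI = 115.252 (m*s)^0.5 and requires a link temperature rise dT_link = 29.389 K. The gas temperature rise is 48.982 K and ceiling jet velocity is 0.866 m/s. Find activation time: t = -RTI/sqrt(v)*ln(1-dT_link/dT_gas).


dT_link/dT_gas = 0.60000
ln(1 - 0.60000) = -0.91628
t = -115.252 / sqrt(0.866) * -0.91628 = 113.48 s

113.48 s


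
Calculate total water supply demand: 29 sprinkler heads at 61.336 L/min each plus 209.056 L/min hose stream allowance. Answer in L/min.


Sprinkler demand = 29 * 61.336 = 1778.744 L/min
Total = 1778.744 + 209.056 = 1987.8 L/min

1987.8 L/min


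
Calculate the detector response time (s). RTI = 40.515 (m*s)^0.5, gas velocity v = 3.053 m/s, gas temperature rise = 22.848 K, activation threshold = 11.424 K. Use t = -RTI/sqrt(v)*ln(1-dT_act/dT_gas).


dT_act/dT_gas = 0.5
ln(1 - 0.5) = -0.69315
t = -40.515 / sqrt(3.053) * -0.69315 = 16.072 s

16.072 s


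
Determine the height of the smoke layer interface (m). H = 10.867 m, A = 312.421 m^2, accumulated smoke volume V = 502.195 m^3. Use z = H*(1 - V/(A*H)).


V/(A*H) = 0.14792
1 - 0.14792 = 0.85208
z = 10.867 * 0.85208 = 9.2596 m

9.2596 m


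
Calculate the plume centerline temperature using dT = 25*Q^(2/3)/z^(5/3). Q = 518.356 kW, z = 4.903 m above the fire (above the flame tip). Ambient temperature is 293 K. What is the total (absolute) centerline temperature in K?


Q^(2/3) = 64.529
z^(5/3) = 14.150
dT = 25 * 64.529 / 14.150 = 114.00 K
T = 293 + 114.00 = 407.00 K

407.00 K


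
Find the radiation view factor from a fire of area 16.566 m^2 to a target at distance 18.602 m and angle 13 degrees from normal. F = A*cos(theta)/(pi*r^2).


cos(13 deg) = 0.97437
pi*r^2 = 1087.1
F = 16.566 * 0.97437 / 1087.1 = 0.014848

0.014848


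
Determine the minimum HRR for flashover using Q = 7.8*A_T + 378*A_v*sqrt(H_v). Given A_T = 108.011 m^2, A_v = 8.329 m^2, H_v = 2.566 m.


7.8*A_T = 842.49
sqrt(H_v) = 1.6019
378*A_v*sqrt(H_v) = 5043.3
Q = 842.49 + 5043.3 = 5885.8 kW

5885.8 kW


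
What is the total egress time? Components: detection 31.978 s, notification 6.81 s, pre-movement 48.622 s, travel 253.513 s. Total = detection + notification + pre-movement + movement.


Total = 31.978 + 6.81 + 48.622 + 253.513 = 340.923 s

340.923 s


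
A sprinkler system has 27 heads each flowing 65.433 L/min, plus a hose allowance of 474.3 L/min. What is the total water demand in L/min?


Sprinkler demand = 27 * 65.433 = 1766.691 L/min
Total = 1766.691 + 474.3 = 2240.991 L/min

2240.991 L/min


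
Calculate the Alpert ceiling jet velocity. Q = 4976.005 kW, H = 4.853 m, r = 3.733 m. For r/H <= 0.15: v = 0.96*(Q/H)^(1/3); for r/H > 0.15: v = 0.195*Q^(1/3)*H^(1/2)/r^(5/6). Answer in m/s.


r/H = 3.733 / 4.853 = 0.76921
r/H > 0.15, so v = 0.195*Q^(1/3)*H^(1/2)/r^(5/6)
Q^(1/3) = 17.072
H^(1/2) = 2.2030
r^(5/6) = 2.9972
v = 0.195 * 17.072 * 2.2030 / 2.9972 = 2.4469 m/s

2.4469 m/s


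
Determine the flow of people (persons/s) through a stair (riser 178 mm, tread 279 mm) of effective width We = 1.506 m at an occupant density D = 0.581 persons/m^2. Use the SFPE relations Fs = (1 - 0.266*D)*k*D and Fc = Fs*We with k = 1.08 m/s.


1 - 0.266*D = 1 - 0.266*0.581 = 0.84545
Fs = 0.84545 * 1.08 * 0.581 = 0.53051 persons/(s*m)
Fc = 0.53051 * 1.506 = 0.79894 persons/s

0.79894 persons/s


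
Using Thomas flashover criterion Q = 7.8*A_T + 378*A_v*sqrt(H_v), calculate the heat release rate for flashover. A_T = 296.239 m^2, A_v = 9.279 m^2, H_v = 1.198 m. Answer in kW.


7.8*A_T = 2310.7
sqrt(H_v) = 1.0945
378*A_v*sqrt(H_v) = 3839.0
Q = 2310.7 + 3839.0 = 6149.7 kW

6149.7 kW


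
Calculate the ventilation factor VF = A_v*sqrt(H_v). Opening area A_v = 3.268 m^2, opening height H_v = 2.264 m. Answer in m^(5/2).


sqrt(H_v) = 1.5047
VF = 3.268 * 1.5047 = 4.9172 m^(5/2)

4.9172 m^(5/2)


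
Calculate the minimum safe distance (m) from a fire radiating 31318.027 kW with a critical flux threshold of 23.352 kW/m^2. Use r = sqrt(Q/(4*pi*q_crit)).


4*pi*q_crit = 293.45
Q/(4*pi*q_crit) = 106.72
r = sqrt(106.72) = 10.331 m

10.331 m


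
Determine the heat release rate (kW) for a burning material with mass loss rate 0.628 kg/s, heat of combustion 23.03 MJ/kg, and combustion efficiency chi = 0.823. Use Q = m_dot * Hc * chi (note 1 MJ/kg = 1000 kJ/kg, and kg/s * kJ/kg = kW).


Hc = 23.03 MJ/kg = 23.03 * 1000 kJ/kg = 23030 kJ/kg
Q = 0.628 kg/s * 23030 kJ/kg * 0.823 = 11903 kW

11903 kW


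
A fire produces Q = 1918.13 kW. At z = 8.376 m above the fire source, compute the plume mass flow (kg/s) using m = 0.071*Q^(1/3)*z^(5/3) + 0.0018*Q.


Q^(1/3) = 12.425
z^(5/3) = 34.546
First term = 0.071 * 12.425 * 34.546 = 30.475
Second term = 0.0018 * 1918.13 = 3.4526
m = 33.928 kg/s

33.928 kg/s


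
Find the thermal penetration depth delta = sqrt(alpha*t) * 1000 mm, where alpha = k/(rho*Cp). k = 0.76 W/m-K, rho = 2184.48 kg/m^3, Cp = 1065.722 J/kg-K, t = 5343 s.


alpha = 0.76 / (2184.48 * 1065.722) = 3.2645e-07 m^2/s
alpha * t = 0.0017442
delta = sqrt(0.0017442) * 1000 = 41.764 mm

41.764 mm


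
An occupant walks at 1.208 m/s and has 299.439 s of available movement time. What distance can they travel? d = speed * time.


d = 1.208 * 299.439 = 361.72 m

361.72 m


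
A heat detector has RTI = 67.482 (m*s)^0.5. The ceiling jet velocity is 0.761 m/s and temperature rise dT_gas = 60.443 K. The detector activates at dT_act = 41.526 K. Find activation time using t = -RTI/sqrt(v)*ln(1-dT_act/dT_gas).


dT_act/dT_gas = 0.68703
ln(1 - 0.68703) = -1.1616
t = -67.482 / sqrt(0.761) * -1.1616 = 89.860 s

89.860 s


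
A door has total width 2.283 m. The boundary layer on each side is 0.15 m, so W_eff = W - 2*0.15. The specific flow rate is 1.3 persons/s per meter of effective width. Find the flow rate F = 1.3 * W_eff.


W_eff = 2.283 - 0.30 = 1.983 m
F = 1.3 * 1.983 = 2.5779 persons/s

2.5779 persons/s


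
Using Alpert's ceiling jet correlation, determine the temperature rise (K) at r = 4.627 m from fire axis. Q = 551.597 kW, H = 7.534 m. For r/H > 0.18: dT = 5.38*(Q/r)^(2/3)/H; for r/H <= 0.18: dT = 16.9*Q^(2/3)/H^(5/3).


r/H = 4.627 / 7.534 = 0.61415
r/H > 0.18, so dT = 5.38*(Q/r)^(2/3)/H
Q/r = 119.21
(Q/r)^(2/3) = 24.222
dT = 5.38 * 24.222 / 7.534 = 17.297 K

17.297 K


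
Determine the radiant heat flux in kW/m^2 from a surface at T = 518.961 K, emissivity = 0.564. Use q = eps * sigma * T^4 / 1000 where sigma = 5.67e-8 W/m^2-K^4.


T^4 = 7.2534e+10
q = 0.564 * 5.67e-8 * 7.2534e+10 / 1000 = 2.3195 kW/m^2

2.3195 kW/m^2


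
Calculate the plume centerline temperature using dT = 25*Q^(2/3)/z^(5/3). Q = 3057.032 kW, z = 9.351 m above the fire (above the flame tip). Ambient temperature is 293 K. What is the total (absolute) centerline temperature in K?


Q^(2/3) = 210.64
z^(5/3) = 41.505
dT = 25 * 210.64 / 41.505 = 126.88 K
T = 293 + 126.88 = 419.88 K

419.88 K


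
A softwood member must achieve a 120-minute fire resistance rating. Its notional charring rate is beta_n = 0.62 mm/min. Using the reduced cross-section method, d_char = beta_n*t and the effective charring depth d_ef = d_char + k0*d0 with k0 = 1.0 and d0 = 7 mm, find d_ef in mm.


d_char = 0.62 * 120 = 74.4 mm
d_ef = 74.4 + 1.0*7 = 81.4 mm

81.4 mm


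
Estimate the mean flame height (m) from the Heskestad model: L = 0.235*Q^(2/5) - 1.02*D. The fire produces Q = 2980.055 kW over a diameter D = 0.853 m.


Q^(2/5) = 24.530
0.235 * Q^(2/5) = 5.7644
1.02 * D = 0.87006
L = 4.8944 m

4.8944 m


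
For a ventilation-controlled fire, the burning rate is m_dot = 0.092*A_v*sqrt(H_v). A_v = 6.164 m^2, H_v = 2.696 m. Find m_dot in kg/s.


sqrt(H_v) = 1.6420
m_dot = 0.092 * 6.164 * 1.6420 = 0.93113 kg/s

0.93113 kg/s


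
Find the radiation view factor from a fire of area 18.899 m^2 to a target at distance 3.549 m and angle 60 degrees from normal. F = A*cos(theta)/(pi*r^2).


cos(60 deg) = 0.5
pi*r^2 = 39.570
F = 18.899 * 0.5 / 39.570 = 0.23881

0.23881


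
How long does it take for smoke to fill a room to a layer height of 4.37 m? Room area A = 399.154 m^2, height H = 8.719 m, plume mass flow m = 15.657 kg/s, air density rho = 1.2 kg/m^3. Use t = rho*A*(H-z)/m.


H - z = 4.349 m
t = 1.2 * 399.154 * 4.349 / 15.657 = 133.05 s

133.05 s


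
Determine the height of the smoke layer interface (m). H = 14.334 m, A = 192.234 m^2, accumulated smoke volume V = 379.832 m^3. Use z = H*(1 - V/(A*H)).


V/(A*H) = 0.13785
1 - 0.13785 = 0.86215
z = 14.334 * 0.86215 = 12.358 m

12.358 m


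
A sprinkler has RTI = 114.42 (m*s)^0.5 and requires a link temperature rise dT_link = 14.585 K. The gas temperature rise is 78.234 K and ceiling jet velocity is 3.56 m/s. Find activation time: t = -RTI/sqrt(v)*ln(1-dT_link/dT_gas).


dT_link/dT_gas = 0.18643
ln(1 - 0.18643) = -0.20632
t = -114.42 / sqrt(3.56) * -0.20632 = 12.512 s

12.512 s


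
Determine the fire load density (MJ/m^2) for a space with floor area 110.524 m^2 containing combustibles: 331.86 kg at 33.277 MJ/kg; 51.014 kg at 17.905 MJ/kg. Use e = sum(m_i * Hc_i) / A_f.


Total energy = 331.86*33.277 + 51.014*17.905
= 11043.31 + 913.4057
= 11956.71 MJ
e = 11956.71 / 110.524 = 108.18 MJ/m^2

108.18 MJ/m^2


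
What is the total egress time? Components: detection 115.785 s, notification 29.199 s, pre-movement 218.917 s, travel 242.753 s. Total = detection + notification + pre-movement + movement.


Total = 115.785 + 29.199 + 218.917 + 242.753 = 606.654 s

606.654 s


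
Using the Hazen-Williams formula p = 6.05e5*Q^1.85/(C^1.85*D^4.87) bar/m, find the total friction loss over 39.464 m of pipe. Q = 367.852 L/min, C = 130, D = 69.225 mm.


Q^1.85 = 55782
C^1.85 = 8143.2
D^4.87 = 9.1639e+08
p/m = 0.0045225 bar/m
p_total = 0.0045225 * 39.464 = 0.17847 bar

0.17847 bar


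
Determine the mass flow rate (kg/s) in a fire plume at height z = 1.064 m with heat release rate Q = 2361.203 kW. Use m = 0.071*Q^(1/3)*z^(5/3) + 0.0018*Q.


Q^(1/3) = 13.316
z^(5/3) = 1.1089
First term = 0.071 * 13.316 * 1.1089 = 1.0484
Second term = 0.0018 * 2361.203 = 4.2502
m = 5.2986 kg/s

5.2986 kg/s


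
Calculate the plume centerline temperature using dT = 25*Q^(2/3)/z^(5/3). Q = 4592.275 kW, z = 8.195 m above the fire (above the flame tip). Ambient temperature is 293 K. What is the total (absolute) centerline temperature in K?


Q^(2/3) = 276.28
z^(5/3) = 33.311
dT = 25 * 276.28 / 33.311 = 207.35 K
T = 293 + 207.35 = 500.35 K

500.35 K


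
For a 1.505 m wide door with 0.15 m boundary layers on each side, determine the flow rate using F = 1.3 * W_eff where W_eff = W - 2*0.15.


W_eff = 1.505 - 0.30 = 1.205 m
F = 1.3 * 1.205 = 1.5665 persons/s

1.5665 persons/s


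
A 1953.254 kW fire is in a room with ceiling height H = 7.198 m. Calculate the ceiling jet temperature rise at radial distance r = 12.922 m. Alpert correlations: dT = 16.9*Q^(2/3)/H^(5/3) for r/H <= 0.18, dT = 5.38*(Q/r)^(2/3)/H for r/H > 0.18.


r/H = 12.922 / 7.198 = 1.7952
r/H > 0.18, so dT = 5.38*(Q/r)^(2/3)/H
Q/r = 151.16
(Q/r)^(2/3) = 28.376
dT = 5.38 * 28.376 / 7.198 = 21.209 K

21.209 K


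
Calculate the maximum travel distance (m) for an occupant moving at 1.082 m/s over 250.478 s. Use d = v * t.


d = 1.082 * 250.478 = 271.02 m

271.02 m


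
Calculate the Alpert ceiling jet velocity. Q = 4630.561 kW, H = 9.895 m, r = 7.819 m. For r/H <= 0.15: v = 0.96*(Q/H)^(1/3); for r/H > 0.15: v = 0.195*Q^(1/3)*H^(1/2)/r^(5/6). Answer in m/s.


r/H = 7.819 / 9.895 = 0.79020
r/H > 0.15, so v = 0.195*Q^(1/3)*H^(1/2)/r^(5/6)
Q^(1/3) = 16.668
H^(1/2) = 3.1456
r^(5/6) = 5.5500
v = 0.195 * 16.668 * 3.1456 / 5.5500 = 1.8422 m/s

1.8422 m/s


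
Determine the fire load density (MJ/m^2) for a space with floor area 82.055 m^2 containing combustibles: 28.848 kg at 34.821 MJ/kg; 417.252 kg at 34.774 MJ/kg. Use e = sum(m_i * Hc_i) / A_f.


Total energy = 28.848*34.821 + 417.252*34.774
= 1004.516 + 14509.52
= 15514.04 MJ
e = 15514.04 / 82.055 = 189.07 MJ/m^2

189.07 MJ/m^2


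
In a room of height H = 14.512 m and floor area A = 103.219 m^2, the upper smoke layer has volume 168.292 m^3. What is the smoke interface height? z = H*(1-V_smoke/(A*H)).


V/(A*H) = 0.11235
1 - 0.11235 = 0.88765
z = 14.512 * 0.88765 = 12.882 m

12.882 m


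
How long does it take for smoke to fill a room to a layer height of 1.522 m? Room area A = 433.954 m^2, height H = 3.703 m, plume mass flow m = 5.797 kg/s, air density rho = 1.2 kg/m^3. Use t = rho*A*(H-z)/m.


H - z = 2.181 m
t = 1.2 * 433.954 * 2.181 / 5.797 = 195.92 s

195.92 s


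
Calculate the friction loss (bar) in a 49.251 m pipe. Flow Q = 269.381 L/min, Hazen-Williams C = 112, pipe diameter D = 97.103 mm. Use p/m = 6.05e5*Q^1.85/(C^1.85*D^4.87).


Q^1.85 = 31346
C^1.85 = 6180.9
D^4.87 = 4.7624e+09
p/m = 0.00064426 bar/m
p_total = 0.00064426 * 49.251 = 0.031730 bar

0.031730 bar


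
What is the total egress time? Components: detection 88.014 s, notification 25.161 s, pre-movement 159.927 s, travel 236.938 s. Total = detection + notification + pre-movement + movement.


Total = 88.014 + 25.161 + 159.927 + 236.938 = 510.04 s

510.04 s


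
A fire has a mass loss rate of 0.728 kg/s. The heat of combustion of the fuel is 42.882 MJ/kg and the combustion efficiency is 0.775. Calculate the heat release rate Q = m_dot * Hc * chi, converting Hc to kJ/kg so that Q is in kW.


Hc = 42.882 MJ/kg = 42.882 * 1000 kJ/kg = 42882 kJ/kg
Q = 0.728 kg/s * 42882 kJ/kg * 0.775 = 24194 kW

24194 kW


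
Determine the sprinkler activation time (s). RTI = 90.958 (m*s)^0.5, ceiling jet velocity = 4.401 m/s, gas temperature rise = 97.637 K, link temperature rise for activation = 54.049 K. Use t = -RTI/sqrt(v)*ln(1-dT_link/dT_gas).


dT_link/dT_gas = 0.55357
ln(1 - 0.55357) = -0.80647
t = -90.958 / sqrt(4.401) * -0.80647 = 34.967 s

34.967 s


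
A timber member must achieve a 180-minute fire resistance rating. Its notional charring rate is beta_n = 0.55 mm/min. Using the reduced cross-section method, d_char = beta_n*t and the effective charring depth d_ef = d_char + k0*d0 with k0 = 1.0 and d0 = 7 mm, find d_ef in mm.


d_char = 0.55 * 180 = 99 mm
d_ef = 99 + 1.0*7 = 106 mm

106 mm


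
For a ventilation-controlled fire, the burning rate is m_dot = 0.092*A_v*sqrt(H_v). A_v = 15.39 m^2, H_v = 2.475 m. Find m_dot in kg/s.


sqrt(H_v) = 1.5732
m_dot = 0.092 * 15.39 * 1.5732 = 2.2275 kg/s

2.2275 kg/s


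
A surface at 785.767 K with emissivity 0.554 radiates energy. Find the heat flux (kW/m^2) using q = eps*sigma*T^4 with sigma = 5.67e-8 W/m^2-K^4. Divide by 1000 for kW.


T^4 = 3.8122e+11
q = 0.554 * 5.67e-8 * 3.8122e+11 / 1000 = 11.975 kW/m^2

11.975 kW/m^2


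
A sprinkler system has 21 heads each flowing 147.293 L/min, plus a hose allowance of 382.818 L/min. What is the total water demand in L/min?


Sprinkler demand = 21 * 147.293 = 3093.153 L/min
Total = 3093.153 + 382.818 = 3475.971 L/min

3475.971 L/min


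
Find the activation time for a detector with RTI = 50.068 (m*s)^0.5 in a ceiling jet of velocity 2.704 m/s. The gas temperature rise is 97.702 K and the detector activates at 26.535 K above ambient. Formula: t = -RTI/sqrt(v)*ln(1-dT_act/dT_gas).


dT_act/dT_gas = 0.27159
ln(1 - 0.27159) = -0.31689
t = -50.068 / sqrt(2.704) * -0.31689 = 9.6487 s

9.6487 s


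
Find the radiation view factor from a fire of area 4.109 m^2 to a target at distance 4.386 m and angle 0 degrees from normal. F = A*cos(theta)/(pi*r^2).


cos(0 deg) = 1
pi*r^2 = 60.435
F = 4.109 * 1 / 60.435 = 0.067991

0.067991


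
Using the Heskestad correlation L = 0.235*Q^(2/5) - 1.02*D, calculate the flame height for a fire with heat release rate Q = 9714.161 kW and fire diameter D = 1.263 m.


Q^(2/5) = 39.352
0.235 * Q^(2/5) = 9.2476
1.02 * D = 1.2883
L = 7.9594 m

7.9594 m


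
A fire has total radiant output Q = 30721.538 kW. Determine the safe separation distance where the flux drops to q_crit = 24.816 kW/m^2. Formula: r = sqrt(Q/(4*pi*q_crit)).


4*pi*q_crit = 311.85
Q/(4*pi*q_crit) = 98.515
r = sqrt(98.515) = 9.9255 m

9.9255 m


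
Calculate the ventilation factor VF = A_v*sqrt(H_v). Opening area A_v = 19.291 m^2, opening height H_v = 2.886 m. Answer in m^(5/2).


sqrt(H_v) = 1.6988
VF = 19.291 * 1.6988 = 32.772 m^(5/2)

32.772 m^(5/2)


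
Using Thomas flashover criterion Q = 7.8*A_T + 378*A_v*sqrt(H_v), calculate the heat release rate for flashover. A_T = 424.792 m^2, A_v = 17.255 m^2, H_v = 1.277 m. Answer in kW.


7.8*A_T = 3313.4
sqrt(H_v) = 1.1300
378*A_v*sqrt(H_v) = 7370.6
Q = 3313.4 + 7370.6 = 10684 kW

10684 kW


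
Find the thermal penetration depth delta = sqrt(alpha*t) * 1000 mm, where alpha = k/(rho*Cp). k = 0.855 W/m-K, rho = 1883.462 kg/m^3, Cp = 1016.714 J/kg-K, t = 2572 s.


alpha = 0.855 / (1883.462 * 1016.714) = 4.4649e-07 m^2/s
alpha * t = 0.0011484
delta = sqrt(0.0011484) * 1000 = 33.888 mm

33.888 mm


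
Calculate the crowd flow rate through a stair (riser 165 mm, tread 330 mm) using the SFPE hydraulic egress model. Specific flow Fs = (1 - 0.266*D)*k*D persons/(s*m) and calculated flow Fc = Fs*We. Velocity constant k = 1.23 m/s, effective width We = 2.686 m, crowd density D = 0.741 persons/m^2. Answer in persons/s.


1 - 0.266*D = 1 - 0.266*0.741 = 0.80289
Fs = 0.80289 * 1.23 * 0.741 = 0.73178 persons/(s*m)
Fc = 0.73178 * 2.686 = 1.9656 persons/s

1.9656 persons/s


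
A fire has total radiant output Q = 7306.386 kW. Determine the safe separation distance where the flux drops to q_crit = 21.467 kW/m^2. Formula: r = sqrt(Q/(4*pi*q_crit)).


4*pi*q_crit = 269.76
Q/(4*pi*q_crit) = 27.085
r = sqrt(27.085) = 5.2043 m

5.2043 m


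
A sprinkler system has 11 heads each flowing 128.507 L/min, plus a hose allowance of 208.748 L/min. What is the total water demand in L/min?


Sprinkler demand = 11 * 128.507 = 1413.577 L/min
Total = 1413.577 + 208.748 = 1622.325 L/min

1622.325 L/min


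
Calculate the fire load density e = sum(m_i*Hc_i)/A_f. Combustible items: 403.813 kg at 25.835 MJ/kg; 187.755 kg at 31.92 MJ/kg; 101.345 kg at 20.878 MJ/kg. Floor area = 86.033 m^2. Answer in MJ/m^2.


Total energy = 403.813*25.835 + 187.755*31.92 + 101.345*20.878
= 10432.51 + 5993.140 + 2115.881
= 18541.53 MJ
e = 18541.53 / 86.033 = 215.52 MJ/m^2

215.52 MJ/m^2


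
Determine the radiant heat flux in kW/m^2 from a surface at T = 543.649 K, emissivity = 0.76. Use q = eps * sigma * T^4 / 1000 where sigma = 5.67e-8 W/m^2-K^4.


T^4 = 8.7352e+10
q = 0.76 * 5.67e-8 * 8.7352e+10 / 1000 = 3.7642 kW/m^2

3.7642 kW/m^2


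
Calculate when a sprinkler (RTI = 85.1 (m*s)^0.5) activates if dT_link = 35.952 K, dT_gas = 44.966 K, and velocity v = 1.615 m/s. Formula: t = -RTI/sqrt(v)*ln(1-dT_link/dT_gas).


dT_link/dT_gas = 0.79954
ln(1 - 0.79954) = -1.6071
t = -85.1 / sqrt(1.615) * -1.6071 = 107.62 s

107.62 s


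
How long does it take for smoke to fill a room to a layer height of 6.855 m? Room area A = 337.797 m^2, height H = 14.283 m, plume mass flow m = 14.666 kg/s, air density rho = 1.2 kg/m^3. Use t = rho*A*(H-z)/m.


H - z = 7.428 m
t = 1.2 * 337.797 * 7.428 / 14.666 = 205.30 s

205.30 s


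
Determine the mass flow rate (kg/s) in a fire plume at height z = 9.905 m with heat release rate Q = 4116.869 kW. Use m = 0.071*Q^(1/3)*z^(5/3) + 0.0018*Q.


Q^(1/3) = 16.027
z^(5/3) = 45.683
First term = 0.071 * 16.027 * 45.683 = 51.984
Second term = 0.0018 * 4116.869 = 7.4104
m = 59.395 kg/s

59.395 kg/s


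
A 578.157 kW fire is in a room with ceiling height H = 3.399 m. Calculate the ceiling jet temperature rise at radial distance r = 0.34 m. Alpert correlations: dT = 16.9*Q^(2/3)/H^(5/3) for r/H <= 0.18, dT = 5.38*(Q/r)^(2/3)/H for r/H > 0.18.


r/H = 0.34 / 3.399 = 0.10003
r/H <= 0.18, so dT = 16.9*Q^(2/3)/H^(5/3)
Q^(2/3) = 69.401
H^(5/3) = 7.6840
dT = 16.9 * 69.401 / 7.6840 = 152.64 K

152.64 K


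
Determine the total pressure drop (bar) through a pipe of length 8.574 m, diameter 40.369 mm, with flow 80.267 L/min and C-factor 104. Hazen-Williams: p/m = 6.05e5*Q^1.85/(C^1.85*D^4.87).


Q^1.85 = 3337.3
C^1.85 = 5389.0
D^4.87 = 6.6291e+07
p/m = 0.0056518 bar/m
p_total = 0.0056518 * 8.574 = 0.048458 bar

0.048458 bar


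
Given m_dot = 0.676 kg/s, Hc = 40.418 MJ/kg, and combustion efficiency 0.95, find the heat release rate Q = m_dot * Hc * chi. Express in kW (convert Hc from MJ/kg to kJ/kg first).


Hc = 40.418 MJ/kg = 40.418 * 1000 kJ/kg = 40418 kJ/kg
Q = 0.676 kg/s * 40418 kJ/kg * 0.95 = 25956 kW

25956 kW


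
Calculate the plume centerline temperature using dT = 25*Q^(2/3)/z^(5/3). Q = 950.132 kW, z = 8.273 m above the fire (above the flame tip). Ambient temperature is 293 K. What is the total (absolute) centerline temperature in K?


Q^(2/3) = 96.647
z^(5/3) = 33.841
dT = 25 * 96.647 / 33.841 = 71.399 K
T = 293 + 71.399 = 364.40 K

364.40 K


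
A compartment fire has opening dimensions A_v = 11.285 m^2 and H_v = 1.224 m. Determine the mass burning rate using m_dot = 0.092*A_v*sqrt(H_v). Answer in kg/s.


sqrt(H_v) = 1.1063
m_dot = 0.092 * 11.285 * 1.1063 = 1.1486 kg/s

1.1486 kg/s


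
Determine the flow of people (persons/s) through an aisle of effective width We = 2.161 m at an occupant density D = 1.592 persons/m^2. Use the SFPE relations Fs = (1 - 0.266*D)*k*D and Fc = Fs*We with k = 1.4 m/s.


1 - 0.266*D = 1 - 0.266*1.592 = 0.57653
Fs = 0.57653 * 1.4 * 1.592 = 1.2850 persons/(s*m)
Fc = 1.2850 * 2.161 = 2.7768 persons/s

2.7768 persons/s


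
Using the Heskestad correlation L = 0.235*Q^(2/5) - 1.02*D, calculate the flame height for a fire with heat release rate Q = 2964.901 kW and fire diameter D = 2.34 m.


Q^(2/5) = 24.480
0.235 * Q^(2/5) = 5.7527
1.02 * D = 2.3868
L = 3.3659 m

3.3659 m


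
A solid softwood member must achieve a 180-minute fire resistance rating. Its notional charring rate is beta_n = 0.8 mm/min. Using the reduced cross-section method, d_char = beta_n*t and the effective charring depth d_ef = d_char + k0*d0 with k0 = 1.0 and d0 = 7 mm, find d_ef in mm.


d_char = 0.8 * 180 = 144 mm
d_ef = 144 + 1.0*7 = 151 mm

151 mm


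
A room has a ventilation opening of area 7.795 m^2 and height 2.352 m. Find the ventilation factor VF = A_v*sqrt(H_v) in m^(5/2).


sqrt(H_v) = 1.5336
VF = 7.795 * 1.5336 = 11.955 m^(5/2)

11.955 m^(5/2)


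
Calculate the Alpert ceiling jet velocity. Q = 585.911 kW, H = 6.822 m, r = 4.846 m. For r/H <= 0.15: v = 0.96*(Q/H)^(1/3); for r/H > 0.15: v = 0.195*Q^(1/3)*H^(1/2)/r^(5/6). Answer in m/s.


r/H = 4.846 / 6.822 = 0.71035
r/H > 0.15, so v = 0.195*Q^(1/3)*H^(1/2)/r^(5/6)
Q^(1/3) = 8.3678
H^(1/2) = 2.6119
r^(5/6) = 3.7252
v = 0.195 * 8.3678 * 2.6119 / 3.7252 = 1.1441 m/s

1.1441 m/s


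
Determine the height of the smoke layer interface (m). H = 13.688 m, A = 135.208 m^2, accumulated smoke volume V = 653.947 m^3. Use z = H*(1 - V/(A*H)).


V/(A*H) = 0.35335
1 - 0.35335 = 0.64665
z = 13.688 * 0.64665 = 8.8514 m

8.8514 m


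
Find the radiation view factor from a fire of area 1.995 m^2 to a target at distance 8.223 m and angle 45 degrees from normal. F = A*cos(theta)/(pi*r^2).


cos(45 deg) = 0.70711
pi*r^2 = 212.43
F = 1.995 * 0.70711 / 212.43 = 0.0066408

0.0066408


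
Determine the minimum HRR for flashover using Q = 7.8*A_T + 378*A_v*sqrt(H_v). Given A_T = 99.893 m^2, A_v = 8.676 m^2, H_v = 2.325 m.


7.8*A_T = 779.17
sqrt(H_v) = 1.5248
378*A_v*sqrt(H_v) = 5000.6
Q = 779.17 + 5000.6 = 5779.8 kW

5779.8 kW


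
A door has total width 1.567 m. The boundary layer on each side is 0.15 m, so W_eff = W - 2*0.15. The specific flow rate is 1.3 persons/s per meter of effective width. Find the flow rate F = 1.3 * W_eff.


W_eff = 1.567 - 0.30 = 1.267 m
F = 1.3 * 1.267 = 1.6471 persons/s

1.6471 persons/s


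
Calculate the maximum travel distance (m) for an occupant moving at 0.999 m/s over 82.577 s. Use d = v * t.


d = 0.999 * 82.577 = 82.494 m

82.494 m


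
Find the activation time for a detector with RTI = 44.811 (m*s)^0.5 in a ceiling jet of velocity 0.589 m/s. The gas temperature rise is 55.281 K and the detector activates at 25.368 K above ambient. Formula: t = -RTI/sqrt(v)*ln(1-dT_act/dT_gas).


dT_act/dT_gas = 0.45889
ln(1 - 0.45889) = -0.61414
t = -44.811 / sqrt(0.589) * -0.61414 = 35.858 s

35.858 s


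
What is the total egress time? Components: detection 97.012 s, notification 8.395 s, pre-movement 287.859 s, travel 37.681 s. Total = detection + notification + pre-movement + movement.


Total = 97.012 + 8.395 + 287.859 + 37.681 = 430.947 s

430.947 s


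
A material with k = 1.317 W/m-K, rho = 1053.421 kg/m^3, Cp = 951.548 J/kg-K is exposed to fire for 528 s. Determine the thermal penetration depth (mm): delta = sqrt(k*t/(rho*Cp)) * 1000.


alpha = 1.317 / (1053.421 * 951.548) = 1.3139e-06 m^2/s
alpha * t = 0.00069372
delta = sqrt(0.00069372) * 1000 = 26.339 mm

26.339 mm


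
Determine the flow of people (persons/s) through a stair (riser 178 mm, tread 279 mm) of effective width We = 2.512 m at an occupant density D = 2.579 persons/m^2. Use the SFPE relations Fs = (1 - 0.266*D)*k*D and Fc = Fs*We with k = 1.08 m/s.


1 - 0.266*D = 1 - 0.266*2.579 = 0.31399
Fs = 0.31399 * 1.08 * 2.579 = 0.87455 persons/(s*m)
Fc = 0.87455 * 2.512 = 2.1969 persons/s

2.1969 persons/s


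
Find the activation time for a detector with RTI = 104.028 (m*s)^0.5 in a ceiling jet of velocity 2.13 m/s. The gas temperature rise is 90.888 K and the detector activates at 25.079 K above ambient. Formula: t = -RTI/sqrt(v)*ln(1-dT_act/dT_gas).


dT_act/dT_gas = 0.27593
ln(1 - 0.27593) = -0.32287
t = -104.028 / sqrt(2.13) * -0.32287 = 23.014 s

23.014 s


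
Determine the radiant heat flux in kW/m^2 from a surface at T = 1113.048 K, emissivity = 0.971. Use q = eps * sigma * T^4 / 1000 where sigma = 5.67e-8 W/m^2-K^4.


T^4 = 1.5348e+12
q = 0.971 * 5.67e-8 * 1.5348e+12 / 1000 = 84.500 kW/m^2

84.500 kW/m^2


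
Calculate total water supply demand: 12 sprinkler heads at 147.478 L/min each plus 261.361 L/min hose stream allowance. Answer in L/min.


Sprinkler demand = 12 * 147.478 = 1769.736 L/min
Total = 1769.736 + 261.361 = 2031.097 L/min

2031.097 L/min


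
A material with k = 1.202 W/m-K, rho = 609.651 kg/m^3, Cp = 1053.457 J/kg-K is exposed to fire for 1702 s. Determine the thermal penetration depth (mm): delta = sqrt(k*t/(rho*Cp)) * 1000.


alpha = 1.202 / (609.651 * 1053.457) = 1.8716e-06 m^2/s
alpha * t = 0.0031854
delta = sqrt(0.0031854) * 1000 = 56.439 mm

56.439 mm


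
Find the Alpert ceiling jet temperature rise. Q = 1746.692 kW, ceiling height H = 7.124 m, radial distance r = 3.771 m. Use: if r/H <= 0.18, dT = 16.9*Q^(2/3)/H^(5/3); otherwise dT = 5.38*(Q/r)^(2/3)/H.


r/H = 3.771 / 7.124 = 0.52934
r/H > 0.18, so dT = 5.38*(Q/r)^(2/3)/H
Q/r = 463.19
(Q/r)^(2/3) = 59.865
dT = 5.38 * 59.865 / 7.124 = 45.210 K

45.210 K


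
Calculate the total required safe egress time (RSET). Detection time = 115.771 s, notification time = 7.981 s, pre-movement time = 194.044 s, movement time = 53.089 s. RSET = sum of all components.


Total = 115.771 + 7.981 + 194.044 + 53.089 = 370.885 s

370.885 s


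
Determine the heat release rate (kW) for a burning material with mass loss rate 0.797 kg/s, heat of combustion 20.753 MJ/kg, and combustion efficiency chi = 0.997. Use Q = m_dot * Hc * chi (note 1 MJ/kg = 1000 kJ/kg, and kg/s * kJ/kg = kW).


Hc = 20.753 MJ/kg = 20.753 * 1000 kJ/kg = 20753 kJ/kg
Q = 0.797 kg/s * 20753 kJ/kg * 0.997 = 16491 kW

16491 kW


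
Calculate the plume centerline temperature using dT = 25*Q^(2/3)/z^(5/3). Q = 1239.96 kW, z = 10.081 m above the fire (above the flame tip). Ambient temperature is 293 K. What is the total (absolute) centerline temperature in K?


Q^(2/3) = 115.42
z^(5/3) = 47.044
dT = 25 * 115.42 / 47.044 = 61.335 K
T = 293 + 61.335 = 354.33 K

354.33 K


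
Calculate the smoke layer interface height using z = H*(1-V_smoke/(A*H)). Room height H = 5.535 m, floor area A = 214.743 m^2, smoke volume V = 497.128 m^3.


V/(A*H) = 0.41825
1 - 0.41825 = 0.58175
z = 5.535 * 0.58175 = 3.2200 m

3.2200 m


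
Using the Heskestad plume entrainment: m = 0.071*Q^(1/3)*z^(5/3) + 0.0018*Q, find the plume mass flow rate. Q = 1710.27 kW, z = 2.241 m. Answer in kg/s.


Q^(1/3) = 11.959
z^(5/3) = 3.8377
First term = 0.071 * 11.959 * 3.8377 = 3.2585
Second term = 0.0018 * 1710.27 = 3.0785
m = 6.3370 kg/s

6.3370 kg/s


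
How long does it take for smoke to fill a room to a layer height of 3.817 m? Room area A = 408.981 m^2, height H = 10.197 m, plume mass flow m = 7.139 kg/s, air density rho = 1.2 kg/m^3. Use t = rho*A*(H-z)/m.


H - z = 6.38 m
t = 1.2 * 408.981 * 6.38 / 7.139 = 438.60 s

438.60 s


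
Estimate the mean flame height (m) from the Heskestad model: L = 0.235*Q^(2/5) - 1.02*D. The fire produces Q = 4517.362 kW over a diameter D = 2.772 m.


Q^(2/5) = 28.970
0.235 * Q^(2/5) = 6.8080
1.02 * D = 2.8274
L = 3.9806 m

3.9806 m


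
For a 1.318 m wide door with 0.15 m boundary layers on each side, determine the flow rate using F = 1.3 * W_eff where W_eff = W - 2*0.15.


W_eff = 1.318 - 0.30 = 1.018 m
F = 1.3 * 1.018 = 1.3234 persons/s

1.3234 persons/s


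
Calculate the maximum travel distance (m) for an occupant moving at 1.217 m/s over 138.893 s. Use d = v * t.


d = 1.217 * 138.893 = 169.03 m

169.03 m


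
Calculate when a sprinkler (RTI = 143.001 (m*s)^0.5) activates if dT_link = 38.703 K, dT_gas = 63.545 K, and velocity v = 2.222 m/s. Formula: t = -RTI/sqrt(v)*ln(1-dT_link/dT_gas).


dT_link/dT_gas = 0.60906
ln(1 - 0.60906) = -0.93921
t = -143.001 / sqrt(2.222) * -0.93921 = 90.101 s

90.101 s


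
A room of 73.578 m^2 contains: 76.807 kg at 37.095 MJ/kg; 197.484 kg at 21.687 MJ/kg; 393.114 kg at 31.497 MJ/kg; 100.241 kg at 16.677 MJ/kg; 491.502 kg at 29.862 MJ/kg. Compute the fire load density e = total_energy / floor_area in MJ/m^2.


Total energy = 76.807*37.095 + 197.484*21.687 + 393.114*31.497 + 100.241*16.677 + 491.502*29.862
= 2849.156 + 4282.836 + 12381.91 + 1671.719 + 14677.23
= 35862.85 MJ
e = 35862.85 / 73.578 = 487.41 MJ/m^2

487.41 MJ/m^2


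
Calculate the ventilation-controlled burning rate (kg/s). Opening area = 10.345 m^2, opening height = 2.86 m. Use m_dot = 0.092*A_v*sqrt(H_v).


sqrt(H_v) = 1.6912
m_dot = 0.092 * 10.345 * 1.6912 = 1.6095 kg/s

1.6095 kg/s


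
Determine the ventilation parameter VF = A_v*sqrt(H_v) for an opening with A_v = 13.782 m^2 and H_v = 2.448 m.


sqrt(H_v) = 1.5646
VF = 13.782 * 1.5646 = 21.563 m^(5/2)

21.563 m^(5/2)


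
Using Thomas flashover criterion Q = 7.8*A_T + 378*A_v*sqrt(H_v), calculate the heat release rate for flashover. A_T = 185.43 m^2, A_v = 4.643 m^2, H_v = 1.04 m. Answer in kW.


7.8*A_T = 1446.354
sqrt(H_v) = 1.0198
378*A_v*sqrt(H_v) = 1789.8
Q = 1446.354 + 1789.8 = 3236.2 kW

3236.2 kW


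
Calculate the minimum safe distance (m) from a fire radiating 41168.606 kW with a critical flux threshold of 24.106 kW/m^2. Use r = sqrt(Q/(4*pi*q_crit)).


4*pi*q_crit = 302.92
Q/(4*pi*q_crit) = 135.90
r = sqrt(135.90) = 11.658 m

11.658 m


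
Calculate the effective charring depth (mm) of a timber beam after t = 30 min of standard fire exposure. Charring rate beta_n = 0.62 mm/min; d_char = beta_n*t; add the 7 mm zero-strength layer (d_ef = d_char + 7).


d_char = 0.62 * 30 = 18.6 mm
d_ef = 18.6 + 1.0*7 = 25.6 mm

25.6 mm


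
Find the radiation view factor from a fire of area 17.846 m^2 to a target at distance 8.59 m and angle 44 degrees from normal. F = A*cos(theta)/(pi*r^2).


cos(44 deg) = 0.71934
pi*r^2 = 231.81
F = 17.846 * 0.71934 / 231.81 = 0.055378

0.055378


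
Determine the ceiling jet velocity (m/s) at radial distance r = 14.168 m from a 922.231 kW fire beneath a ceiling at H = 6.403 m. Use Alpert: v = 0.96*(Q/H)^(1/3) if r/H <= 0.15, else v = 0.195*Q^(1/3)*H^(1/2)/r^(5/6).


r/H = 14.168 / 6.403 = 2.2127
r/H > 0.15, so v = 0.195*Q^(1/3)*H^(1/2)/r^(5/6)
Q^(1/3) = 9.7337
H^(1/2) = 2.5304
r^(5/6) = 9.1080
v = 0.195 * 9.7337 * 2.5304 / 9.1080 = 0.52733 m/s

0.52733 m/s


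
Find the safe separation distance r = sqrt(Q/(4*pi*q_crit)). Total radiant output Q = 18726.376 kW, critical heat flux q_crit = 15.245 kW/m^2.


4*pi*q_crit = 191.57
Q/(4*pi*q_crit) = 97.750
r = sqrt(97.750) = 9.8869 m

9.8869 m


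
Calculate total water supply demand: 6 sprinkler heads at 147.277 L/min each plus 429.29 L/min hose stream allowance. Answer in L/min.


Sprinkler demand = 6 * 147.277 = 883.662 L/min
Total = 883.662 + 429.29 = 1312.952 L/min

1312.952 L/min


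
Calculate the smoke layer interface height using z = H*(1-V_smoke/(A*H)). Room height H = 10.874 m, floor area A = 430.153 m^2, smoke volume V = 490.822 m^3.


V/(A*H) = 0.10493
1 - 0.10493 = 0.89507
z = 10.874 * 0.89507 = 9.7330 m

9.7330 m


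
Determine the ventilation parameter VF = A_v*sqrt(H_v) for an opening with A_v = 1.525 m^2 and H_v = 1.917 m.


sqrt(H_v) = 1.3846
VF = 1.525 * 1.3846 = 2.1115 m^(5/2)

2.1115 m^(5/2)


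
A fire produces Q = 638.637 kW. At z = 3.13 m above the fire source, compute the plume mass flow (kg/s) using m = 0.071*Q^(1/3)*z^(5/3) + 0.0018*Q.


Q^(1/3) = 8.6116
z^(5/3) = 6.6974
First term = 0.071 * 8.6116 * 6.6974 = 4.0950
Second term = 0.0018 * 638.637 = 1.1495
m = 5.2445 kg/s

5.2445 kg/s


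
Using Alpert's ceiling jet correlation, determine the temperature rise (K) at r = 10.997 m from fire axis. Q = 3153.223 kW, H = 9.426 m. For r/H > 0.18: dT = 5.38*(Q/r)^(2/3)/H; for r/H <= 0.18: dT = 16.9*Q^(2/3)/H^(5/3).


r/H = 10.997 / 9.426 = 1.1667
r/H > 0.18, so dT = 5.38*(Q/r)^(2/3)/H
Q/r = 286.73
(Q/r)^(2/3) = 43.483
dT = 5.38 * 43.483 / 9.426 = 24.818 K

24.818 K


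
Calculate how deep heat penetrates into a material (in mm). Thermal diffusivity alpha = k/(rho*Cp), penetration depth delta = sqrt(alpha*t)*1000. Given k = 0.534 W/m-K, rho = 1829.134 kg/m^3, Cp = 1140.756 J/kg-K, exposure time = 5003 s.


alpha = 0.534 / (1829.134 * 1140.756) = 2.5592e-07 m^2/s
alpha * t = 0.0012804
delta = sqrt(0.0012804) * 1000 = 35.782 mm

35.782 mm


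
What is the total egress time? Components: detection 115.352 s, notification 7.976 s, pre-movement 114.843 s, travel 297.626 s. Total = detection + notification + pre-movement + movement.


Total = 115.352 + 7.976 + 114.843 + 297.626 = 535.797 s

535.797 s


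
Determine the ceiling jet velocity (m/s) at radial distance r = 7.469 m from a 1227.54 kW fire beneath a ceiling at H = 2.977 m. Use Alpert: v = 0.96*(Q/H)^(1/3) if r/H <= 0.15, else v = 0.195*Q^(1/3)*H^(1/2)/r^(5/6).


r/H = 7.469 / 2.977 = 2.5089
r/H > 0.15, so v = 0.195*Q^(1/3)*H^(1/2)/r^(5/6)
Q^(1/3) = 10.707
H^(1/2) = 1.7254
r^(5/6) = 5.3422
v = 0.195 * 10.707 * 1.7254 / 5.3422 = 0.67435 m/s

0.67435 m/s


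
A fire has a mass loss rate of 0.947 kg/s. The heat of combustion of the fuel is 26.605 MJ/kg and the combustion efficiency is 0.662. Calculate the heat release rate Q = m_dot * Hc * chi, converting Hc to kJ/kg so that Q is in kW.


Hc = 26.605 MJ/kg = 26.605 * 1000 kJ/kg = 26605 kJ/kg
Q = 0.947 kg/s * 26605 kJ/kg * 0.662 = 16679 kW

16679 kW


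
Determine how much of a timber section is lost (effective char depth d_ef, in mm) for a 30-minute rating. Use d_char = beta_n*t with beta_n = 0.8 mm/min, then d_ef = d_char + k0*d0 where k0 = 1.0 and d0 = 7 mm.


d_char = 0.8 * 30 = 24 mm
d_ef = 24 + 1.0*7 = 31 mm

31 mm


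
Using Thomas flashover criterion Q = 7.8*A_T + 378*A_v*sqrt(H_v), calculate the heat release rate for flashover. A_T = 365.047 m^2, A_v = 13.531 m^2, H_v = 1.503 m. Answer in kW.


7.8*A_T = 2847.4
sqrt(H_v) = 1.2260
378*A_v*sqrt(H_v) = 6270.5
Q = 2847.4 + 6270.5 = 9117.9 kW

9117.9 kW


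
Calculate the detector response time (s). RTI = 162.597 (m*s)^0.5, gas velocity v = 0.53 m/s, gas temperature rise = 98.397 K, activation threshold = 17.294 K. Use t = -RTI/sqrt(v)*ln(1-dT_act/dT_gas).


dT_act/dT_gas = 0.17576
ln(1 - 0.17576) = -0.19329
t = -162.597 / sqrt(0.53) * -0.19329 = 43.170 s

43.170 s


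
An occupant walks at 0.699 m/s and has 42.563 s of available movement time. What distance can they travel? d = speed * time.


d = 0.699 * 42.563 = 29.752 m

29.752 m


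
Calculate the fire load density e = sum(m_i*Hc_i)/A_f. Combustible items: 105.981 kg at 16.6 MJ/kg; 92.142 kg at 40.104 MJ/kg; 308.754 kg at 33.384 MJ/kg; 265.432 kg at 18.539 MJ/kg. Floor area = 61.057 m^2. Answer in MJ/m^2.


Total energy = 105.981*16.6 + 92.142*40.104 + 308.754*33.384 + 265.432*18.539
= 1759.285 + 3695.263 + 10307.44 + 4920.844
= 20682.83 MJ
e = 20682.83 / 61.057 = 338.75 MJ/m^2

338.75 MJ/m^2


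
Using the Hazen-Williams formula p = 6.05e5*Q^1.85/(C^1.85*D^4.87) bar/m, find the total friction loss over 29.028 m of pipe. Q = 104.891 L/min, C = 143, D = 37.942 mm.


Q^1.85 = 5474.8
C^1.85 = 9713.4
D^4.87 = 4.9013e+07
p/m = 0.0069572 bar/m
p_total = 0.0069572 * 29.028 = 0.20195 bar

0.20195 bar


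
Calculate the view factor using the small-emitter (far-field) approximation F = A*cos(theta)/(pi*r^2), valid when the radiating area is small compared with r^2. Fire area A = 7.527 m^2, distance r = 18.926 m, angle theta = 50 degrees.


cos(50 deg) = 0.64279
pi*r^2 = 1125.3
F = 7.527 * 0.64279 / 1125.3 = 0.0042995

0.0042995


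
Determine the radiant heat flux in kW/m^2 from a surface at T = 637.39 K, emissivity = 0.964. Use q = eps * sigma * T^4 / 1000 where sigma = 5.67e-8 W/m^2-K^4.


T^4 = 1.6505e+11
q = 0.964 * 5.67e-8 * 1.6505e+11 / 1000 = 9.0215 kW/m^2

9.0215 kW/m^2


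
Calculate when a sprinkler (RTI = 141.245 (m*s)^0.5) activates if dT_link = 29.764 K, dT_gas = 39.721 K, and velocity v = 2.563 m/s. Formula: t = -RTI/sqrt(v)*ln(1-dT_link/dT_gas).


dT_link/dT_gas = 0.74933
ln(1 - 0.74933) = -1.3836
t = -141.245 / sqrt(2.563) * -1.3836 = 122.07 s

122.07 s


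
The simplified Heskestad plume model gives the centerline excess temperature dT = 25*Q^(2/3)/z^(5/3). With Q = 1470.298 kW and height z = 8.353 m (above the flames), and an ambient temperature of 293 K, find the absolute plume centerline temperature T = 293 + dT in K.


Q^(2/3) = 129.30
z^(5/3) = 34.388
dT = 25 * 129.30 / 34.388 = 94.003 K
T = 293 + 94.003 = 387.00 K

387.00 K


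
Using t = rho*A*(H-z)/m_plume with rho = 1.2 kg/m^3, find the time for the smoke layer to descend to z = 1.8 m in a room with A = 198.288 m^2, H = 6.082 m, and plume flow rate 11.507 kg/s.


H - z = 4.282 m
t = 1.2 * 198.288 * 4.282 / 11.507 = 88.545 s

88.545 s


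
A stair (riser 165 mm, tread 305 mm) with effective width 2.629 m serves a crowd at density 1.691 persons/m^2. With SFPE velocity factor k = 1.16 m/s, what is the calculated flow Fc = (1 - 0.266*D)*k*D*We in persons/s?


1 - 0.266*D = 1 - 0.266*1.691 = 0.55019
Fs = 0.55019 * 1.16 * 1.691 = 1.0792 persons/(s*m)
Fc = 1.0792 * 2.629 = 2.8373 persons/s

2.8373 persons/s
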